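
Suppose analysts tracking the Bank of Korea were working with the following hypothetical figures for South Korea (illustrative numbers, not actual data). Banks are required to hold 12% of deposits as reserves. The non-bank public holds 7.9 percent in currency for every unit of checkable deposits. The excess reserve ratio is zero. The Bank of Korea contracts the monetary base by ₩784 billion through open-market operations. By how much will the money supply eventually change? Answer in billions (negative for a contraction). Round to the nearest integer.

The money multiplier is m = (1 + c) / (rr + c) = (1 + 0.079) / (0.12 + 0.079) ≈ 5.4221.
The sale removes 784 billion of base, so ΔM = m × ΔMB = 5.4221 × (−784) = -4250.9264 billion.

-4251 billion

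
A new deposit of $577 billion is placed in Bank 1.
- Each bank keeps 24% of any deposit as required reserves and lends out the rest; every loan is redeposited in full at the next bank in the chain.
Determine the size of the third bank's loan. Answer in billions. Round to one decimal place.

$253.3 billion

Each bank lends a fraction (1 − rr) = 0.7600 of the deposit it receives, so Bank 3 receives 577·0.7600^2 and lends 577·0.7600^3 ≈ 253.2892 billion.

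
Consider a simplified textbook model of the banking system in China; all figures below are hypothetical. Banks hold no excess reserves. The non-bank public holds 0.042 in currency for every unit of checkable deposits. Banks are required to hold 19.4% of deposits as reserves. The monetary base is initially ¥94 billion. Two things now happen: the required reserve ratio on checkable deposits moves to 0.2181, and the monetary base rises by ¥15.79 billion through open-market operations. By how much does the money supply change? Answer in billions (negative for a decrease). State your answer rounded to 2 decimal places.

Before: m₁ = (1 + 0.042) / (0.194 + 0.042) ≈ 4.415254, MB₁ = 94, so M₁ = 4.415254 × 94 ≈ 415.0339 billion.
After: m₂ = (1 + 0.042) / (0.2181 + 0.042) ≈ 4.006151, MB₂ = 94 + 15.79 = 109.79, so M₂ = 4.006151 × 109.79 ≈ 439.8353 billion.
ΔM = M₂ − M₁ = 439.8353 − 415.0339 = 24.8014 billion.

¥24.80 billion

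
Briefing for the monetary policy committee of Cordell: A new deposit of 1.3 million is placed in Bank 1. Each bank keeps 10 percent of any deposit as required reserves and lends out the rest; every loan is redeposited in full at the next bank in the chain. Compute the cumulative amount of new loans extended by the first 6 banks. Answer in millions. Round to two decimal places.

Bank i lends (1 − rr)^i of the original deposit: Bank 1 lends 1.3·0.9000 = 1.1700, Bank 2 lends 1.3·0.9000² = 1.0530, and so on.
Summing a geometric series: total = 1.3·[0.9000·(1 − 0.9000^6) / (1 − 0.9000)] ≈ 5.4821 million.

5.48 million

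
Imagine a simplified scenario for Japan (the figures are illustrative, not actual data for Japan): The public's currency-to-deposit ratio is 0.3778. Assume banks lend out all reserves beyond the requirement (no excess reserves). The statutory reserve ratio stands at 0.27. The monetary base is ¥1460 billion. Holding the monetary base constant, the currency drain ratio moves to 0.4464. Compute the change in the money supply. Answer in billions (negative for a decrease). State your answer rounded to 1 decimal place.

Initially m₁ = (1 + 0.3778) / (0.27 + 0.3778) ≈ 2.126891, so M₁ = 2.126891 × 1460 ≈ 3105.2609 billion.
After the change m₂ = (1 + 0.4464) / (0.27 + 0.4464) ≈ 2.018984, so M₂ = 2.018984 × 1460 ≈ 2947.7166 billion.
ΔM = M₂ − M₁ = 2947.7166 − 3105.2609 = -157.5443 billion.

-157.5 billion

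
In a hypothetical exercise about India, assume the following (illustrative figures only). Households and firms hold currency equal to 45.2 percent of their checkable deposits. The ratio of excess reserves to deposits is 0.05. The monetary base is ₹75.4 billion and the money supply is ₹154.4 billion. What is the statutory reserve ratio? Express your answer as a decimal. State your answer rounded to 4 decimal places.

0.2071

Using m = M/MB = 154.4/75.4 ≈ 2.047745. Since m = (1 + c)/(c + rr + e), the denominator satisfies c + rr + e = (1 + c)/m = (1 + 0.452) / 2.047745 ≈ 0.709073.
With c = 0.452 and e = 0.05, the statutory reserve ratio is 0.709073 − 0.452 − 0.05 = 0.207073.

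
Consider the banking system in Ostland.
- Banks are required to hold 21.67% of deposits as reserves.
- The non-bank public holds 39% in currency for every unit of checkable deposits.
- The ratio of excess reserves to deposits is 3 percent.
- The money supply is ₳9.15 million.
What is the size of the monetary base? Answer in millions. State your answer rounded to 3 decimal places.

₳4.191 million

The money multiplier is m = (1 + c) / (rr + e + c) = (1 + 0.39) / (0.2167 + 0.03 + 0.39) ≈ 2.18313.
MB = M / m = 9.15 / 2.18313 ≈ 4.1912 million.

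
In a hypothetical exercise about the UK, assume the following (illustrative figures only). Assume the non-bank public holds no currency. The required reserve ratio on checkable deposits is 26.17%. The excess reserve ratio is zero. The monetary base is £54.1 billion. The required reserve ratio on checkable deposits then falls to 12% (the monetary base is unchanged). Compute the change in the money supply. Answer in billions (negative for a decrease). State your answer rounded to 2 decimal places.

£244.11 billion

Initially m₁ = 1 / (0.2617) ≈ 3.82117, so M₁ = 3.82117 × 54.1 ≈ 206.7253 billion.
After the change m₂ = 1 / (0.12) ≈ 8.33333, so M₂ = 8.33333 × 54.1 ≈ 450.8332 billion.
ΔM = M₂ − M₁ = 450.8332 − 206.7253 = 244.1079 billion.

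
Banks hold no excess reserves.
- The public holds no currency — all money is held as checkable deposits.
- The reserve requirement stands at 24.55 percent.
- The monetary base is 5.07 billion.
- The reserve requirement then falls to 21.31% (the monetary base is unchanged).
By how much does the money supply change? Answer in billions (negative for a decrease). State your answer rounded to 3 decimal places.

Initially m₁ = 1 / (0.2455) ≈ 4.07332, so M₁ = 4.07332 × 5.07 ≈ 20.6517 billion.
After the change m₂ = 1 / (0.2131) ≈ 4.69263, so M₂ = 4.69263 × 5.07 ≈ 23.7916 billion.
ΔM = M₂ − M₁ = 23.7916 − 20.6517 = 3.1399 billion.

3.140 billion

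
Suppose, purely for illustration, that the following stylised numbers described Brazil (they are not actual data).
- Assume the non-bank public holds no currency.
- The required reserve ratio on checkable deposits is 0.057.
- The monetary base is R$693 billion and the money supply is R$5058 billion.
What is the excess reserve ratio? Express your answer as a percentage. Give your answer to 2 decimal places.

Using m = M/MB = 5058/693 ≈ 7.298701. Since m = (1 + c)/(c + rr + e), the denominator satisfies c + rr + e = (1 + c)/m = (1 + 0) / 7.298701 ≈ 0.137011.
With c = 0 and rr = 0.057, the excess reserve ratio is 0.137011 − 0 − 0.057 = 0.080011.

8.00%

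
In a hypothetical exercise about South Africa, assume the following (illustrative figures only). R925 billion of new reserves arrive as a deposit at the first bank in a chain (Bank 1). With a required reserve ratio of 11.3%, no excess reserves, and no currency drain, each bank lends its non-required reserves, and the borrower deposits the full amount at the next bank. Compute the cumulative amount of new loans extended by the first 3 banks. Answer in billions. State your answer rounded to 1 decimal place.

Bank i lends (1 − rr)^i of the original deposit: Bank 1 lends 925·0.8870 = 820.4750, Bank 2 lends 925·0.8870² ≈ 727.7613, and so on.
Summing a geometric series: total = 925·[0.8870·(1 − 0.8870^3) / (1 − 0.8870)] ≈ 2193.7606 billion.

R2193.8 billion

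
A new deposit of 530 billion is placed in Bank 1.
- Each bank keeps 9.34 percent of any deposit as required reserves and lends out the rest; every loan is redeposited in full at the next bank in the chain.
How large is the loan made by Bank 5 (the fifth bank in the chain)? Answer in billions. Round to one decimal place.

Each bank lends a fraction (1 − rr) = 0.9066 of the deposit it receives, so Bank 5 receives 530·0.9066^4 and lends 530·0.9066^5 ≈ 324.6044 billion.

324.6 billion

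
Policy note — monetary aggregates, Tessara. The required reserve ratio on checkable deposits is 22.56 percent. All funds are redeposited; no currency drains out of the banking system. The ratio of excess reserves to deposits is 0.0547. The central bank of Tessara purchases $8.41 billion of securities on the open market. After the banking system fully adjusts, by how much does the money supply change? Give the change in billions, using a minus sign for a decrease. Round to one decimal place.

$30.0 billion

The money multiplier is m = 1 / (rr + e) = 1 / (0.2256 + 0.0547) ≈ 3.5676.
The purchase adds 8.41 billion of base, so ΔM = m × ΔMB = 3.5676 × (+8.41) ≈ 30.0035 billion.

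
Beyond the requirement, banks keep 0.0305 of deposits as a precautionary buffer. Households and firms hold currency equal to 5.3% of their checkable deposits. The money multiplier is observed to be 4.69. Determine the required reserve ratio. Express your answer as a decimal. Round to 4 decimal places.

Using m = 4.69. Since m = (1 + c)/(c + rr + e), the denominator satisfies c + rr + e = (1 + c)/m = (1 + 0.053) / 4.69 ≈ 0.224520.
With c = 0.053 and e = 0.0305, the required reserve ratio is 0.224520 − 0.053 − 0.0305 = 0.14102.

0.1410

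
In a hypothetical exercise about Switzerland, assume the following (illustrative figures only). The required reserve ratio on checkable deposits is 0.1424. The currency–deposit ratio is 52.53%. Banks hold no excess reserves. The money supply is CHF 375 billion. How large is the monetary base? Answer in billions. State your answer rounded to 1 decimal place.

CHF 164.2 billion

The money multiplier is m = (1 + c) / (rr + c) = (1 + 0.5253) / (0.1424 + 0.5253) ≈ 2.28441.
MB = M / m = 375 / 2.28441 ≈ 164.1562 billion.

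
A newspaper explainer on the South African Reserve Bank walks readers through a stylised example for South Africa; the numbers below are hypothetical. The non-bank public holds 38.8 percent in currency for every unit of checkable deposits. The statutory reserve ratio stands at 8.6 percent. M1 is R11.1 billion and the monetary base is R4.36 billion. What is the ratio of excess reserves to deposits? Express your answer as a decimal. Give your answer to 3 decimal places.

0.071

Using m = M/MB = 11.1/4.36 ≈ 2.545872. Since m = (1 + c)/(c + rr + e), the denominator satisfies c + rr + e = (1 + c)/m = (1 + 0.388) / 2.545872 ≈ 0.545196.
With c = 0.388 and rr = 0.086, the ratio of excess reserves to deposits is 0.545196 − 0.388 − 0.086 = 0.071196.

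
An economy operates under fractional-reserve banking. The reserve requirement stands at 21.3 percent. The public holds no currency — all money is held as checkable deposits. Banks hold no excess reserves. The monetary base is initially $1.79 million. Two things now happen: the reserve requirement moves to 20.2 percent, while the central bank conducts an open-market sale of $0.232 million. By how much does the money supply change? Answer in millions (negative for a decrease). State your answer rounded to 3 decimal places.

-0.691 million

Before: m₁ = 1 / (0.213) ≈ 4.69484, MB₁ = 1.79, so M₁ = 4.69484 × 1.79 ≈ 8.4038 million.
After: m₂ = 1 / (0.202) ≈ 4.95050, MB₂ = 1.79 − 0.232 = 1.558, so M₂ = 4.95050 × 1.558 ≈ 7.7129 million.
ΔM = M₂ − M₁ = 7.7129 − 8.4038 = -0.6909 million.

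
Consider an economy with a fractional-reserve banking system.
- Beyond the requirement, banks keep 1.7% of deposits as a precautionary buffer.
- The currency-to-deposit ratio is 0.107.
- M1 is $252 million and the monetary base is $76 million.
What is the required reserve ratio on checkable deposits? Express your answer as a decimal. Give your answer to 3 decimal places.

0.210

Using m = M/MB = 252/76 ≈ 3.315789. Since m = (1 + c)/(c + rr + e), the denominator satisfies c + rr + e = (1 + c)/m = (1 + 0.107) / 3.315789 ≈ 0.333857.
With c = 0.107 and e = 0.017, the required reserve ratio on checkable deposits is 0.333857 − 0.107 − 0.017 = 0.209857.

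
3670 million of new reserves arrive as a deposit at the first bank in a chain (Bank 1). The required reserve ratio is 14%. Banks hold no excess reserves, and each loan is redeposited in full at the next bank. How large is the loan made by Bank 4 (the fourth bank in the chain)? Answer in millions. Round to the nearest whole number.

Each bank lends a fraction (1 − rr) = 0.8600 of the deposit it receives, so Bank 4 receives 3670·0.8600^3 and lends 3670·0.8600^4 ≈ 2007.5199 million.

2008 million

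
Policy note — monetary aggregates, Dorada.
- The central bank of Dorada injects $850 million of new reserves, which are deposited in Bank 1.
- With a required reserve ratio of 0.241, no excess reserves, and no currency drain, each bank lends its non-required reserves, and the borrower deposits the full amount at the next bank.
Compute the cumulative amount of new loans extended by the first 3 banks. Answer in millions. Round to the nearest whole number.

$1506 million

Bank i lends (1 − rr)^i of the original deposit: Bank 1 lends 850·0.7590 = 645.1500, Bank 2 lends 850·0.7590² ≈ 489.6688, and so on.
Summing a geometric series: total = 850·[0.7590·(1 − 0.7590^3) / (1 − 0.7590)] ≈ 1506.4775 million.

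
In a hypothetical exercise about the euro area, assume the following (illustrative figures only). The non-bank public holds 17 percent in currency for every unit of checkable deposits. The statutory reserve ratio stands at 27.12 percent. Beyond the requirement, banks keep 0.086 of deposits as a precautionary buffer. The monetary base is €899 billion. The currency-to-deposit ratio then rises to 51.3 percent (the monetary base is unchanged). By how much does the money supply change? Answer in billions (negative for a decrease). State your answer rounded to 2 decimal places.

-432.05 billion

Initially m₁ = (1 + 0.17) / (0.2712 + 0.086 + 0.17) ≈ 2.219272, so M₁ = 2.219272 × 899 ≈ 1995.1255 billion.
After the change m₂ = (1 + 0.513) / (0.2712 + 0.086 + 0.513) ≈ 1.738681, so M₂ = 1.738681 × 899 ≈ 1563.0742 billion.
ΔM = M₂ − M₁ = 1563.0742 − 1995.1255 = -432.0513 billion.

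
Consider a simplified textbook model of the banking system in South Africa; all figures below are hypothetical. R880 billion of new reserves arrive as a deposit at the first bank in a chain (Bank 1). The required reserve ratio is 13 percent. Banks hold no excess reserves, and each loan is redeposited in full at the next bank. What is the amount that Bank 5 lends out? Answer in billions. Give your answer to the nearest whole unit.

Each bank lends a fraction (1 − rr) = 0.8700 of the deposit it receives, so Bank 5 receives 880·0.8700^4 and lends 880·0.8700^5 ≈ 438.6104 billion.

R439 billion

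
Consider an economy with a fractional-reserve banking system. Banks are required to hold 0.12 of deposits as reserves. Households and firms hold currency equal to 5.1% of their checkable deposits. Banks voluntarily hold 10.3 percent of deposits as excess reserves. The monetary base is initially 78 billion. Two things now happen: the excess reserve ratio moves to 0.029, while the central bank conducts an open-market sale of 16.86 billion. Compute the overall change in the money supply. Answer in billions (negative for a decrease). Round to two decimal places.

22.10 billion

Before: m₁ = (1 + 0.051) / (0.12 + 0.103 + 0.051) ≈ 3.83577, MB₁ = 78, so M₁ = 3.83577 × 78 ≈ 299.1901 billion.
After: m₂ = (1 + 0.051) / (0.12 + 0.029 + 0.051) = 5.25500, MB₂ = 78 − 16.86 = 61.14, so M₂ = 5.25500 × 61.14 = 321.2907 billion.
ΔM = M₂ − M₁ = 321.2907 − 299.1901 = 22.1006 billion.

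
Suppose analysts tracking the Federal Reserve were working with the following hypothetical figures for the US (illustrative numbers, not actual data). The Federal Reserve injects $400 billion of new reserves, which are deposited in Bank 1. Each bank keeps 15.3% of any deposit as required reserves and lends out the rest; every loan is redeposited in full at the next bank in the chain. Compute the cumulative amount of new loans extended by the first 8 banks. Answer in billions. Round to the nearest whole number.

Bank i lends (1 − rr)^i of the original deposit: Bank 1 lends 400·0.8470 = 338.8000, Bank 2 lends 400·0.8470² = 286.9636, and so on.
Summing a geometric series: total = 400·[0.8470·(1 − 0.8470^8) / (1 − 0.8470)] ≈ 1627.8099 billion.

$1628 billion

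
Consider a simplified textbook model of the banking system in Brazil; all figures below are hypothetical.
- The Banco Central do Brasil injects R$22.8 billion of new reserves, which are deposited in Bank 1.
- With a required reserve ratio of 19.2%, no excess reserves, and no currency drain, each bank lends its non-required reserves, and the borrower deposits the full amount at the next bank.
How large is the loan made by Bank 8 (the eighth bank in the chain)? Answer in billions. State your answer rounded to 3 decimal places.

Each bank lends a fraction (1 − rr) = 0.8080 of the deposit it receives, so Bank 8 receives 22.8·0.8080^7 and lends 22.8·0.8080^8 ≈ 4.1421 billion.

R$4.142 billion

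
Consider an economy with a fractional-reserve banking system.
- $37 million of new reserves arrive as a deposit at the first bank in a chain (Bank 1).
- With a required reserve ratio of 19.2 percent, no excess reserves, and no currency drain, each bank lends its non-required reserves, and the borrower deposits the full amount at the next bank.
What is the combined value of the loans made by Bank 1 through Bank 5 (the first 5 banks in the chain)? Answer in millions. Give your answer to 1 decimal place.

Bank i lends (1 − rr)^i of the original deposit: Bank 1 lends 37·0.8080 = 29.8960, Bank 2 lends 37·0.8080² ≈ 24.1560, and so on.
Summing a geometric series: total = 37·[0.8080·(1 − 0.8080^5) / (1 − 0.8080)] ≈ 102.0832 million.

$102.1 million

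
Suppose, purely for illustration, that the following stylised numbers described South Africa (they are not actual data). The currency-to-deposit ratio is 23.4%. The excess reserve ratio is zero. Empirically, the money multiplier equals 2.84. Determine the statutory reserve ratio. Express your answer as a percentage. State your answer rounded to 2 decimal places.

20.05%

Using m = 2.84. Since m = (1 + c)/(c + rr + e), the denominator satisfies c + rr + e = (1 + c)/m = (1 + 0.234) / 2.84 ≈ 0.434507.
With c = 0.234 and e = 0, the statutory reserve ratio is 0.434507 − 0.234 − 0 = 0.200507.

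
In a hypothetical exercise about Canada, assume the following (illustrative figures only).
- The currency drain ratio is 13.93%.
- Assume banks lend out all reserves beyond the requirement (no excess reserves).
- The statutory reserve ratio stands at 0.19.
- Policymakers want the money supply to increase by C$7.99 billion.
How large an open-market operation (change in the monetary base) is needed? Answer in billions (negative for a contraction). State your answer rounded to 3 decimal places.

The money multiplier is m = (1 + c) / (rr + c) = (1 + 0.1393) / (0.19 + 0.1393) ≈ 3.45976.
ΔMB = ΔM / m = (+7.99) / 3.45976 ≈ 2.3094 billion.

C$2.309 billion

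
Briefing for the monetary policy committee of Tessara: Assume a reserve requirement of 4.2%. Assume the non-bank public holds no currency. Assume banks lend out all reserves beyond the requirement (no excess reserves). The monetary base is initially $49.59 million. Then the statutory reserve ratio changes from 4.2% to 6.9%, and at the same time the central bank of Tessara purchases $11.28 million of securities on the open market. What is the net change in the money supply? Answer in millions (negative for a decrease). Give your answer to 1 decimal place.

-298.5 million

Before: m₁ = 1 / (0.042) ≈ 23.8095, MB₁ = 49.59, so M₁ = 23.8095 × 49.59 ≈ 1180.7131 million.
After: m₂ = 1 / (0.069) ≈ 14.4928, MB₂ = 49.59 + 11.28 = 60.87, so M₂ = 14.4928 × 60.87 ≈ 882.1767 million.
ΔM = M₂ − M₁ = 882.1767 − 1180.7131 = -298.5364 million.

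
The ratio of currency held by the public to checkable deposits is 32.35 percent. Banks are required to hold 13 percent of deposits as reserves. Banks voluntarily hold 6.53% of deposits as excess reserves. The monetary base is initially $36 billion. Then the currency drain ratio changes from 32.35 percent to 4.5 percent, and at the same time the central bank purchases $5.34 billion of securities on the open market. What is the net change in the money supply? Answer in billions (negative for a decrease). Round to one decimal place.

Before: m₁ = (1 + 0.3235) / (0.13 + 0.0653 + 0.3235) ≈ 2.5511, MB₁ = 36, so M₁ = 2.5511 × 36 = 91.8396 billion.
After: m₂ = (1 + 0.045) / (0.13 + 0.0653 + 0.045) ≈ 4.3487, MB₂ = 36 + 5.34 = 41.34, so M₂ = 4.3487 × 41.34 ≈ 179.7753 billion.
ΔM = M₂ − M₁ = 179.7753 − 91.8396 = 87.9357 billion.

$87.9 billion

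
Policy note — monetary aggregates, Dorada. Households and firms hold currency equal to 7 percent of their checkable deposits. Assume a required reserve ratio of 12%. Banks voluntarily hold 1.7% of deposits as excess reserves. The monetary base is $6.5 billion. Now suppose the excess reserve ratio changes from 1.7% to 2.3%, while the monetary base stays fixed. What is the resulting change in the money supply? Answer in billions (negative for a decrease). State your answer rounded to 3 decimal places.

-0.946 billion

Initially m₁ = (1 + 0.07) / (0.12 + 0.017 + 0.07) ≈ 5.16908, so M₁ = 5.16908 × 6.5 ≈ 33.599 billion.
After the change m₂ = (1 + 0.07) / (0.12 + 0.023 + 0.07) ≈ 5.02347, so M₂ = 5.02347 × 6.5 ≈ 32.6526 billion.
ΔM = M₂ − M₁ = 32.6526 − 33.599 = -0.9464 billion.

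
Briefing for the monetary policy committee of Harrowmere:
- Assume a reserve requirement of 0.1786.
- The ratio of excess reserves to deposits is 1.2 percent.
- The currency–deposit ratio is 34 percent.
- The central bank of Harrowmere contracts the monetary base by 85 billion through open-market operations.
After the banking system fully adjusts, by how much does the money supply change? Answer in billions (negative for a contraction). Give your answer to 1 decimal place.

-214.7 billion

The money multiplier is m = (1 + c) / (rr + e + c) = (1 + 0.34) / (0.1786 + 0.012 + 0.34) ≈ 2.5254.
The sale removes 85 billion of base, so ΔM = m × ΔMB = 2.5254 × (−85) = -214.659 billion.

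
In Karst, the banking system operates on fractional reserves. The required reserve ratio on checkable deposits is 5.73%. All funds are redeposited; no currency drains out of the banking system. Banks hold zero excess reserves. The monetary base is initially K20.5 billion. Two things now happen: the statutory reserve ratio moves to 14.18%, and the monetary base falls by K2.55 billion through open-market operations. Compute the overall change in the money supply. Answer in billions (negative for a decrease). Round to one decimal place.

-231.2 billion

Before: m₁ = 1 / (0.0573) ≈ 17.4520, MB₁ = 20.5, so M₁ = 17.4520 × 20.5 = 357.766 billion.
After: m₂ = 1 / (0.1418) ≈ 7.0522, MB₂ = 20.5 − 2.55 = 17.95, so M₂ = 7.0522 × 17.95 ≈ 126.587 billion.
ΔM = M₂ − M₁ = 126.587 − 357.766 = -231.179 billion.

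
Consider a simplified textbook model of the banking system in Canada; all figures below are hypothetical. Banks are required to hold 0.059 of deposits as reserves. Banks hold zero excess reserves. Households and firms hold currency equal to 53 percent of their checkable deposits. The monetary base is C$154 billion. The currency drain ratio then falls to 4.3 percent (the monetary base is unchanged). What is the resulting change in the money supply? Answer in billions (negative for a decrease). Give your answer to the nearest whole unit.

Initially m₁ = (1 + 0.53) / (0.059 + 0.53) ≈ 2.5976, so M₁ = 2.5976 × 154 = 400.0304 billion.
After the change m₂ = (1 + 0.043) / (0.059 + 0.043) ≈ 10.2255, so M₂ = 10.2255 × 154 = 1574.727 billion.
ΔM = M₂ − M₁ = 1574.727 − 400.0304 = 1174.6966 billion.

C$1175 billion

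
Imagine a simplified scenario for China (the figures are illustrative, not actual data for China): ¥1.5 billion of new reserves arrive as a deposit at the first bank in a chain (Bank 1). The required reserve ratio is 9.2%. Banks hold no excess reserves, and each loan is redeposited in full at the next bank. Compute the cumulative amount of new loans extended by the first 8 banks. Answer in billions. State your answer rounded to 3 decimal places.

Bank i lends (1 − rr)^i of the original deposit: Bank 1 lends 1.5·0.9080 = 1.3620, Bank 2 lends 1.5·0.9080² ≈ 1.2367, and so on.
Summing a geometric series: total = 1.5·[0.9080·(1 − 0.9080^8) / (1 − 0.9080)] ≈ 7.9640 billion.

¥7.964 billion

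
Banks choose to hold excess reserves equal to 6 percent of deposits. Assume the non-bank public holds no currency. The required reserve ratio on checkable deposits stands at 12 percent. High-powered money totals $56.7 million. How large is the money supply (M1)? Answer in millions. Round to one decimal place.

$315.0 million

The money multiplier is m = 1 / (rr + e) = 1 / (0.12 + 0.06) ≈ 5.5556.
So M = m × MB = 5.5556 × 56.7 ≈ 315.0025 million.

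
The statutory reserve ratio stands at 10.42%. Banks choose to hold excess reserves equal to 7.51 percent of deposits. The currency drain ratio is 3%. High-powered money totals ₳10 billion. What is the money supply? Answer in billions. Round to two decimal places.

₳49.21 billion

The money multiplier is m = (1 + c) / (rr + e + c) = (1 + 0.03) / (0.1042 + 0.0751 + 0.03) ≈ 4.9212.
So M = m × MB = 4.9212 × 10 = 49.212 billion.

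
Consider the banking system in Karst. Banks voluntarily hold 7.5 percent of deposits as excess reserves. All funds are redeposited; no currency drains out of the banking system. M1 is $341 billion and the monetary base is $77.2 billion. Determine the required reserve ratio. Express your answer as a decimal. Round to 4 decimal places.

0.1514

Using m = M/MB = 341/77.2 ≈ 4.417098. Since m = (1 + c)/(c + rr + e), the denominator satisfies c + rr + e = (1 + c)/m = (1 + 0) / 4.417098 ≈ 0.226393.
With c = 0 and e = 0.075, the required reserve ratio is 0.226393 − 0 − 0.075 = 0.151393.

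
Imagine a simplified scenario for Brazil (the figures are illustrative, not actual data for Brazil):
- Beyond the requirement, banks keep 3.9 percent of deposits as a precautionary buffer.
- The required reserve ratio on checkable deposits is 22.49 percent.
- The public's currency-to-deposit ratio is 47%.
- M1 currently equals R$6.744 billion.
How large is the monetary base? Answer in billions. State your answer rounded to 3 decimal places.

R$3.367 billion

The money multiplier is m = (1 + c) / (rr + e + c) = (1 + 0.47) / (0.2249 + 0.039 + 0.47) ≈ 2.00300.
MB = M / m = 6.744 / 2.00300 ≈ 3.3669 billion.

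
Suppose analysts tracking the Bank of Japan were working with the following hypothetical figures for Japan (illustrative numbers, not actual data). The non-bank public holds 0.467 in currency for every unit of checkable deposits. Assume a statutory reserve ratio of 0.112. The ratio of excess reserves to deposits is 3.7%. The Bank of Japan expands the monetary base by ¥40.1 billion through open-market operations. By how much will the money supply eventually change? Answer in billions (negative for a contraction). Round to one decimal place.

¥95.5 billion

The money multiplier is m = (1 + c) / (rr + e + c) = (1 + 0.467) / (0.112 + 0.037 + 0.467) ≈ 2.3815.
The purchase adds 40.1 billion of base, so ΔM = m × ΔMB = 2.3815 × (+40.1) ≈ 95.4981 billion.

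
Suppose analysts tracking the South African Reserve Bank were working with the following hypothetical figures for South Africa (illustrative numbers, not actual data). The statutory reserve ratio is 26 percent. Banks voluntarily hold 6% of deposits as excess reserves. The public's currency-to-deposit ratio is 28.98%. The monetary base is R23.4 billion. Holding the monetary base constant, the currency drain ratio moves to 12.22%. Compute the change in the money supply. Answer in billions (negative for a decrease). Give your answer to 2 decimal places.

R9.89 billion

Initially m₁ = (1 + 0.2898) / (0.26 + 0.06 + 0.2898) ≈ 2.11512, so M₁ = 2.11512 × 23.4 ≈ 49.4938 billion.
After the change m₂ = (1 + 0.1222) / (0.26 + 0.06 + 0.1222) ≈ 2.53777, so M₂ = 2.53777 × 23.4 ≈ 59.3838 billion.
ΔM = M₂ − M₁ = 59.3838 − 49.4938 = 9.89 billion.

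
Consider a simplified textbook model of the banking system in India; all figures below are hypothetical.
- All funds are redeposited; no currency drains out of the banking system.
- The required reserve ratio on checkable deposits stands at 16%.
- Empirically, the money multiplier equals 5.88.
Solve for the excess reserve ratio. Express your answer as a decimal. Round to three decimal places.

Using m = 5.88. Since m = (1 + c)/(c + rr + e), the denominator satisfies c + rr + e = (1 + c)/m = (1 + 0) / 5.88 ≈ 0.170068.
With c = 0 and rr = 0.16, the excess reserve ratio is 0.170068 − 0 − 0.16 = 0.010068.

0.010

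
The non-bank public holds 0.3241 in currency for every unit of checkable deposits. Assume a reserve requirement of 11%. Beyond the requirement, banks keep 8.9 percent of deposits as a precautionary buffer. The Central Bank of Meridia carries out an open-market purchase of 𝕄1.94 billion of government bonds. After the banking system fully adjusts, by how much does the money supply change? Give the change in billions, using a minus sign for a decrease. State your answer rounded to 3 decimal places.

The money multiplier is m = (1 + c) / (rr + e + c) = (1 + 0.3241) / (0.11 + 0.089 + 0.3241) ≈ 2.53126.
The purchase adds 1.94 billion of base, so ΔM = m × ΔMB = 2.53126 × (+1.94) ≈ 4.9106 billion.

𝕄4.911 billion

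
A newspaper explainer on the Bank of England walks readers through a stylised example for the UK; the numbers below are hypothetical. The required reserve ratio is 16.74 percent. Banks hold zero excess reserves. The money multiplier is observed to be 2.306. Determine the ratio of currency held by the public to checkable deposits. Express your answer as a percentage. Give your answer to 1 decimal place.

Using m = 2.306. From m = (1 + c)/(c + rr + e), rearranging gives 1 + c = m·(c + rr + e), so c·(1 − m) = m·(rr + e) − 1.
Hence c = [m·(rr + e) − 1]/(1 − m) = [2.306 × (0.1674 + 0) − 1] / (1 − 2.306) ≈ 0.470119.

47.0%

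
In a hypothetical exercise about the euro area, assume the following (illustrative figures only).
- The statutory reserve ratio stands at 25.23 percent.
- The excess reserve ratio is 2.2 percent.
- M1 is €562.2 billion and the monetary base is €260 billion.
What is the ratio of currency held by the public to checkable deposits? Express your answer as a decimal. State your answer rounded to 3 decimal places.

0.350

Using m = M/MB = 562.2/260 ≈ 2.162308. From m = (1 + c)/(c + rr + e), rearranging gives 1 + c = m·(c + rr + e), so c·(1 − m) = m·(rr + e) − 1.
Hence c = [m·(rr + e) − 1]/(1 − m) = [2.162308 × (0.2523 + 0.022) − 1] / (1 − 2.162308) ≈ 0.350061.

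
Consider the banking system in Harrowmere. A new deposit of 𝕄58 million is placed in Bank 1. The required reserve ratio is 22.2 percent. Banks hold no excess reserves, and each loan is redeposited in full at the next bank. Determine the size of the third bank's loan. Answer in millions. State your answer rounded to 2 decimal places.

𝕄27.31 million

Each bank lends a fraction (1 − rr) = 0.7780 of the deposit it receives, so Bank 3 receives 58·0.7780^2 and lends 58·0.7780^3 ≈ 27.3128 million.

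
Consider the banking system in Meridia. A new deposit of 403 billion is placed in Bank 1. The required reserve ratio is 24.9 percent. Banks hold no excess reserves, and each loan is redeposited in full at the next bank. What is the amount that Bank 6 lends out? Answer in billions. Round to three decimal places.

Each bank lends a fraction (1 − rr) = 0.7510 of the deposit it receives, so Bank 6 receives 403·0.7510^5 and lends 403·0.7510^6 ≈ 72.3011 billion.

72.301 billion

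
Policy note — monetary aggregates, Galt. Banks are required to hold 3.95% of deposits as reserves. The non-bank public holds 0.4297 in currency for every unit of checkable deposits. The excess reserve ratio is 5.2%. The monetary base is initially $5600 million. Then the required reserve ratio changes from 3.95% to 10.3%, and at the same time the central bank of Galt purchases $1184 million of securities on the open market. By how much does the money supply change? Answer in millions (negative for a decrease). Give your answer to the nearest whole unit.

Before: m₁ = (1 + 0.4297) / (0.0395 + 0.052 + 0.4297) ≈ 2.74309, MB₁ = 5600, so M₁ = 2.74309 × 5600 = 15361.304 million.
After: m₂ = (1 + 0.4297) / (0.103 + 0.052 + 0.4297) ≈ 2.44519, MB₂ = 5600 + 1184 = 6784, so M₂ = 2.44519 × 6784 ≈ 16588.169 million.
ΔM = M₂ − M₁ = 16588.169 − 15361.304 = 1226.865 million.

$1227 million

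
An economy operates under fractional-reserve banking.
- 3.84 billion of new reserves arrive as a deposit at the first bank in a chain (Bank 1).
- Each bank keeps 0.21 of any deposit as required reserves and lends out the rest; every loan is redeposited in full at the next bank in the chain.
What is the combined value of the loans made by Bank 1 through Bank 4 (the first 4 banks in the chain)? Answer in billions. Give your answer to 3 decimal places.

8.819 billion

Bank i lends (1 − rr)^i of the original deposit: Bank 1 lends 3.84·0.7900 = 3.0336, Bank 2 lends 3.84·0.7900² ≈ 2.3965, and so on.
Summing a geometric series: total = 3.84·[0.7900·(1 − 0.7900^4) / (1 − 0.7900)] ≈ 8.8191 billion.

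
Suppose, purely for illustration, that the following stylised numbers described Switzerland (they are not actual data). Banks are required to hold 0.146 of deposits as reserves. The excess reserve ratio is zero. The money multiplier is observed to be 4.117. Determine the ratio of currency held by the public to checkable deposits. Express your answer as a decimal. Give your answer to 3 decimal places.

Using m = 4.117. From m = (1 + c)/(c + rr + e), rearranging gives 1 + c = m·(c + rr + e), so c·(1 − m) = m·(rr + e) − 1.
Hence c = [m·(rr + e) − 1]/(1 − m) = [4.117 × (0.146 + 0) − 1] / (1 − 4.117) ≈ 0.127981.

0.128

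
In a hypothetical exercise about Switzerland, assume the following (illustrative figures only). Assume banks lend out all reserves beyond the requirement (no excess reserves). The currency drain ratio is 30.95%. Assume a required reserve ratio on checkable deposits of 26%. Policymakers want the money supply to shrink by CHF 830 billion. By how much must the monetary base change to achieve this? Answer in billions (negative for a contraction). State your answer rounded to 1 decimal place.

-361.0 billion

The money multiplier is m = (1 + c) / (rr + c) = (1 + 0.3095) / (0.26 + 0.3095) ≈ 2.29939.
ΔMB = ΔM / m = (−830) / 2.29939 ≈ -360.9653 billion.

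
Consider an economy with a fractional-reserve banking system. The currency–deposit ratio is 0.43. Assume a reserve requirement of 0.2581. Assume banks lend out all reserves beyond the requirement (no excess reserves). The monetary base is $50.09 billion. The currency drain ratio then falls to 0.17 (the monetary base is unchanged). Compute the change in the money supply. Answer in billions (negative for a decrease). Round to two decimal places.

$32.80 billion

Initially m₁ = (1 + 0.43) / (0.2581 + 0.43) ≈ 2.07819, so M₁ = 2.07819 × 50.09 ≈ 104.0965 billion.
After the change m₂ = (1 + 0.17) / (0.2581 + 0.17) ≈ 2.73301, so M₂ = 2.73301 × 50.09 ≈ 136.8965 billion.
ΔM = M₂ − M₁ = 136.8965 − 104.0965 = 32.8 billion.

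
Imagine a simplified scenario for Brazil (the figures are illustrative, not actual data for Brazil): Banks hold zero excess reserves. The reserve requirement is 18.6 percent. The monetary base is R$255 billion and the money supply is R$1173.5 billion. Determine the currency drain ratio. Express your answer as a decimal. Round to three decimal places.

0.040

Using m = M/MB = 1173.5/255 ≈ 4.601961. From m = (1 + c)/(c + rr + e), rearranging gives 1 + c = m·(c + rr + e), so c·(1 − m) = m·(rr + e) − 1.
Hence c = [m·(rr + e) − 1]/(1 − m) = [4.601961 × (0.186 + 0) − 1] / (1 − 4.601961) ≈ 0.039988.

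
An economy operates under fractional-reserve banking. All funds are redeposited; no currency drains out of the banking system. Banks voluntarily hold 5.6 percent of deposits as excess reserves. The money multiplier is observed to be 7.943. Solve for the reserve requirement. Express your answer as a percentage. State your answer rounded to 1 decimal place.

7.0%

Using m = 7.943. Since m = (1 + c)/(c + rr + e), the denominator satisfies c + rr + e = (1 + c)/m = (1 + 0) / 7.943 ≈ 0.125897.
With c = 0 and e = 0.056, the reserve requirement is 0.125897 − 0 − 0.056 = 0.069897.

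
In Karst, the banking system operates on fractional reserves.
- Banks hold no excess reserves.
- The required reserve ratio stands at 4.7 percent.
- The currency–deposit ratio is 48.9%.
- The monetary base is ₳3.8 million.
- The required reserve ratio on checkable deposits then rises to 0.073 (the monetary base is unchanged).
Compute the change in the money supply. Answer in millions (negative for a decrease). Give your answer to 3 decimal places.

Initially m₁ = (1 + 0.489) / (0.047 + 0.489) ≈ 2.77799, so M₁ = 2.77799 × 3.8 ≈ 10.5564 million.
After the change m₂ = (1 + 0.489) / (0.073 + 0.489) ≈ 2.64947, so M₂ = 2.64947 × 3.8 ≈ 10.068 million.
ΔM = M₂ − M₁ = 10.068 − 10.5564 = -0.4884 million.

-0.488 million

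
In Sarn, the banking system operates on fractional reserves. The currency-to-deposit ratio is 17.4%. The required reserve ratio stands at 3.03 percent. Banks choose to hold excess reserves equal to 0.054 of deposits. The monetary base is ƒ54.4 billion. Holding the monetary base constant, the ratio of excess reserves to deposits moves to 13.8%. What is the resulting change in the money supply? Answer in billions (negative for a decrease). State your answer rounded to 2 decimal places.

Initially m₁ = (1 + 0.174) / (0.0303 + 0.054 + 0.174) ≈ 4.54510, so M₁ = 4.54510 × 54.4 ≈ 247.2534 billion.
After the change m₂ = (1 + 0.174) / (0.0303 + 0.138 + 0.174) ≈ 3.42974, so M₂ = 3.42974 × 54.4 ≈ 186.5779 billion.
ΔM = M₂ − M₁ = 186.5779 − 247.2534 = -60.6755 billion.

-60.68 billion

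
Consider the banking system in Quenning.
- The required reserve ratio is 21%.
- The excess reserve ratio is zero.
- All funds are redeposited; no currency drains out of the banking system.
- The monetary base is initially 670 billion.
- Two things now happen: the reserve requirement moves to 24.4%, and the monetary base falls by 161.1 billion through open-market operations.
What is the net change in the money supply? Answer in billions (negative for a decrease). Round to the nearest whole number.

Before: m₁ = 1 / (0.21) ≈ 4.7619, MB₁ = 670, so M₁ = 4.7619 × 670 = 3190.473 billion.
After: m₂ = 1 / (0.244) ≈ 4.0984, MB₂ = 670 − 161.1 = 508.9, so M₂ = 4.0984 × 508.9 ≈ 2085.6758 billion.
ΔM = M₂ − M₁ = 2085.6758 − 3190.473 = -1104.7972 billion.

-1105 billion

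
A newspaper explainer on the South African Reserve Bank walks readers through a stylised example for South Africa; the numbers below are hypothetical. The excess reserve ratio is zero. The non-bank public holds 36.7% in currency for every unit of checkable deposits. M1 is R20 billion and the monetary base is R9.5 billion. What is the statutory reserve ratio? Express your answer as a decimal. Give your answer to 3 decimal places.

Using m = M/MB = 20/9.5 ≈ 2.105263. Since m = (1 + c)/(c + rr + e), the denominator satisfies c + rr + e = (1 + c)/m = (1 + 0.367) / 2.105263 ≈ 0.649325.
With c = 0.367 and e = 0, the statutory reserve ratio is 0.649325 − 0.367 − 0 = 0.282325.

0.282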